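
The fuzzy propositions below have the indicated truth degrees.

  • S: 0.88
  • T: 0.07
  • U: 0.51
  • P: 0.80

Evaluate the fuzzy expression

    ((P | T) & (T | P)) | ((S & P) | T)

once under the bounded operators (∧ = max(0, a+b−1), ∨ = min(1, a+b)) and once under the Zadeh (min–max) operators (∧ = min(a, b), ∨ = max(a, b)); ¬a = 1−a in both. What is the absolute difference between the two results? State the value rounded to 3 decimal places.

0.200

Under bounded:
  P | T = min(1, a+b) on (0.80, 0.07) = 0.87
  T | P = min(1, a+b) on (0.07, 0.80) = 0.87
  (P | T) & (T | P) = max(0, a+b−1) on (0.87, 0.87) = 0.74
  S & P = max(0, a+b−1) on (0.88, 0.80) = 0.68
  (S & P) | T = min(1, a+b) on (0.68, 0.07) = 0.75
  ((P | T) & (T | P)) | ((S & P) | T) = min(1, a+b) on (0.74, 0.75) = 1.00
  → value = 1.0000
Under Zadeh (min–max):
  P | T = max(a, b) on (0.80, 0.07) = 0.80
  T | P = max(a, b) on (0.07, 0.80) = 0.80
  (P | T) & (T | P) = min(a, b) on (0.80, 0.80) = 0.80
  S & P = min(a, b) on (0.88, 0.80) = 0.80
  (S & P) | T = max(a, b) on (0.80, 0.07) = 0.80
  ((P | T) & (T | P)) | ((S & P) | T) = max(a, b) on (0.80, 0.80) = 0.80
  → value = 0.8000
|1.0000 − 0.8000| = 0.200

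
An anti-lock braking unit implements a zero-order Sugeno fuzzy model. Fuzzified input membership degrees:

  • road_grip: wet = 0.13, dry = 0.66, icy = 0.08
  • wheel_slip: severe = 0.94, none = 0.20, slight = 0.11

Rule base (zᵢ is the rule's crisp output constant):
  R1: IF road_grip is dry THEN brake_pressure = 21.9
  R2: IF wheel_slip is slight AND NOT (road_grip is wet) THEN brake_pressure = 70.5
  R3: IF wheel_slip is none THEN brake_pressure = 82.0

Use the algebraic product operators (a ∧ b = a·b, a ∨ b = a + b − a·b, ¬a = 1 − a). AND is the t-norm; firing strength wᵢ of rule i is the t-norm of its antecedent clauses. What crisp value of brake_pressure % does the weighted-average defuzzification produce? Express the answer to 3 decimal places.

39.344

R1 (z=21.9): dry=0.66 → w = 0.6600
R2 (z=70.5): slight=0.11, ¬wet=1−0.13=0.87; AND[a·b] → w = 0.0957
R3 (z=82.0): none=0.20 → w = 0.2000
Weighted average = (0.6600·21.9 + 0.0957·70.5 + 0.2000·82.0) / (0.6600 + 0.0957 + 0.2000)
  = 37.6009 / 0.9557 = 39.344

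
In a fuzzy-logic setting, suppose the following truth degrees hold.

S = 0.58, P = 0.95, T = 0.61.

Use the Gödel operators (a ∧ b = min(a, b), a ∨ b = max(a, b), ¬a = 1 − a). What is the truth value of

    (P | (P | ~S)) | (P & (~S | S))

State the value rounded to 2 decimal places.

~S = 1 − 0.58 = 0.42
P | ~S = max(a, b) on (0.95, 0.42) = 0.95
P | (P | ~S) = max(a, b) on (0.95, 0.95) = 0.95
~S = 1 − 0.58 = 0.42
~S | S = max(a, b) on (0.42, 0.58) = 0.58
P & (~S | S) = min(a, b) on (0.95, 0.58) = 0.58
(P | (P | ~S)) | (P & (~S | S)) = max(a, b) on (0.95, 0.58) = 0.95

0.95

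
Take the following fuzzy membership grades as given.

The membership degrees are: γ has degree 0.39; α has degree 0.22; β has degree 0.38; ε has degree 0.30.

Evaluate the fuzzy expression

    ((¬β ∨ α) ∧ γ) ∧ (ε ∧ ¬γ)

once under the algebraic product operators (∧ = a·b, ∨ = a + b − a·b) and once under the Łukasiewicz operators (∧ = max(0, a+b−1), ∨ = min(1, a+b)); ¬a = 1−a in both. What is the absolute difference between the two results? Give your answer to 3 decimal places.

0.050

Under algebraic product:
  ¬β = 1 − 0.3800 = 0.6200
  ¬β ∨ α = a + b − a·b on (0.6200, 0.2200) = 0.7036
  (¬β ∨ α) ∧ γ = a·b on (0.7036, 0.3900) = 0.2744
  ¬γ = 1 − 0.3900 = 0.6100
  ε ∧ ¬γ = a·b on (0.3000, 0.6100) = 0.1830
  ((¬β ∨ α) ∧ γ) ∧ (ε ∧ ¬γ) = a·b on (0.2744, 0.1830) = 0.0502
  → value = 0.0502
Under Łukasiewicz:
  ¬β = 1 − 0.38 = 0.62
  ¬β ∨ α = min(1, a+b) on (0.62, 0.22) = 0.84
  (¬β ∨ α) ∧ γ = max(0, a+b−1) on (0.84, 0.39) = 0.23
  ¬γ = 1 − 0.39 = 0.61
  ε ∧ ¬γ = max(0, a+b−1) on (0.30, 0.61) = 0.00
  ((¬β ∨ α) ∧ γ) ∧ (ε ∧ ¬γ) = max(0, a+b−1) on (0.23, 0.00) = 0.00
  → value = 0.0000
|0.0502 − 0.0000| = 0.050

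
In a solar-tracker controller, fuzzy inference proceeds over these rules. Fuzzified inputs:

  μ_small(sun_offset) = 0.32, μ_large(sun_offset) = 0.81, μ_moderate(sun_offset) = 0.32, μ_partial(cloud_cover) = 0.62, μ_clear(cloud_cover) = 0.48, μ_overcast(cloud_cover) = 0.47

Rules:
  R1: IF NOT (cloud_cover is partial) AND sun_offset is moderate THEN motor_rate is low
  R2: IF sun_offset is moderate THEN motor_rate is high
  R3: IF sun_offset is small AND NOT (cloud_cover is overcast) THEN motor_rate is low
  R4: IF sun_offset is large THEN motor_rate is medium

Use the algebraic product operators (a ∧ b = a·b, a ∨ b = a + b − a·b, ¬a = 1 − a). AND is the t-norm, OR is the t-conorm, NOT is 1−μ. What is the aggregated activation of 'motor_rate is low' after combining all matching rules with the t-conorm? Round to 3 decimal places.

R1: ¬partial=1−0.62=0.38, moderate=0.32; AND[a·b] → w = 0.1216
R2: moderate=0.32 → w = 0.3200
R3: small=0.32, ¬overcast=1−0.47=0.53; AND[a·b] → w = 0.1696
R4: large=0.81 → w = 0.8100
Rules with consequent 'low': {R1, R3} → strengths 0.1216, 0.1696
Aggregate via t-conorm [a + b − a·b]: 0.2706

0.271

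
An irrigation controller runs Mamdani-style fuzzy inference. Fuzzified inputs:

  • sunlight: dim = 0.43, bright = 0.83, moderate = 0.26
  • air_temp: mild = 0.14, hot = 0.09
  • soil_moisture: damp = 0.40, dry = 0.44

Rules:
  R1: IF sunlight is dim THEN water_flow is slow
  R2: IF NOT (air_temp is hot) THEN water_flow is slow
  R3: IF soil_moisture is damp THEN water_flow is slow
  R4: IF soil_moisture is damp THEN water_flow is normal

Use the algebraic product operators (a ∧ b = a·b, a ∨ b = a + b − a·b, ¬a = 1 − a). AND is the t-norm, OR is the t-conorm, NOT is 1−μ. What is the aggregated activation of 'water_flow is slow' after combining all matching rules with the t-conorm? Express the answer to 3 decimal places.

0.969

R1: dim=0.43 → w = 0.4300
R2: ¬hot=1−0.09=0.91 → w = 0.9100
R3: damp=0.40 → w = 0.4000
R4: damp=0.40 → w = 0.4000
Rules with consequent 'slow': {R1, R2, R3} → strengths 0.4300, 0.9100, 0.4000
Aggregate via t-conorm [a + b − a·b]: 0.9692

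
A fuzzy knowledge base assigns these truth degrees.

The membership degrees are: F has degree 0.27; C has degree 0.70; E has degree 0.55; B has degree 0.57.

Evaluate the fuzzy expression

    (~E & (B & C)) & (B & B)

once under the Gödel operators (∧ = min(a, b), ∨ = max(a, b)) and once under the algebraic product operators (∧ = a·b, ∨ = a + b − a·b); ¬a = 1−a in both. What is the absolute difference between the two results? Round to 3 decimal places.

0.392

Under Gödel:
  ~E = 1 − 0.55 = 0.45
  B & C = min(a, b) on (0.57, 0.70) = 0.57
  ~E & (B & C) = min(a, b) on (0.45, 0.57) = 0.45
  B & B = min(a, b) on (0.57, 0.57) = 0.57
  (~E & (B & C)) & (B & B) = min(a, b) on (0.45, 0.57) = 0.45
  → value = 0.4500
Under algebraic product:
  ~E = 1 − 0.5500 = 0.4500
  B & C = a·b on (0.5700, 0.7000) = 0.3990
  ~E & (B & C) = a·b on (0.4500, 0.3990) = 0.1795
  B & B = a·b on (0.5700, 0.5700) = 0.3249
  (~E & (B & C)) & (B & B) = a·b on (0.1795, 0.3249) = 0.0583
  → value = 0.0583
|0.4500 − 0.0583| = 0.392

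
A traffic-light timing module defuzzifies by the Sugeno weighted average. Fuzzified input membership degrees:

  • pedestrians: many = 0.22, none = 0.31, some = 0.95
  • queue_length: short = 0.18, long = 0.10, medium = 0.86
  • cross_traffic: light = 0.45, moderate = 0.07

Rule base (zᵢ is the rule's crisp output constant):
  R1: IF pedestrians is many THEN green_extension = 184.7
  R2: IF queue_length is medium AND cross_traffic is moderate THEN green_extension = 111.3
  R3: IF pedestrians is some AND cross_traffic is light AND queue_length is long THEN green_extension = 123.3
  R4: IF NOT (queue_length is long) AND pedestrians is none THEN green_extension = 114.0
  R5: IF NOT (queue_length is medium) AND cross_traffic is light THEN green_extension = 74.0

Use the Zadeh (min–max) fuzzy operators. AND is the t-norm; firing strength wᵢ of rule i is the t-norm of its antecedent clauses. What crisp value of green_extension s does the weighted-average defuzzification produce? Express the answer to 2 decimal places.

R1 (z=184.7): many=0.22 → w = 0.22
R2 (z=111.3): medium=0.86, moderate=0.07; AND[min(a, b)] → w = 0.07
R3 (z=123.3): some=0.95, light=0.45, long=0.10; AND[min(a, b)] → w = 0.10
R4 (z=114.0): ¬long=1−0.10=0.90, none=0.31; AND[min(a, b)] → w = 0.31
R5 (z=74.0): ¬medium=1−0.86=0.14, light=0.45; AND[min(a, b)] → w = 0.14
Weighted average = (0.22·184.7 + 0.07·111.3 + 0.10·123.3 + 0.31·114.0 + 0.14·74.0) / (0.22 + 0.07 + 0.10 + 0.31 + 0.14)
  = 106.4550 / 0.8400 = 126.73

126.73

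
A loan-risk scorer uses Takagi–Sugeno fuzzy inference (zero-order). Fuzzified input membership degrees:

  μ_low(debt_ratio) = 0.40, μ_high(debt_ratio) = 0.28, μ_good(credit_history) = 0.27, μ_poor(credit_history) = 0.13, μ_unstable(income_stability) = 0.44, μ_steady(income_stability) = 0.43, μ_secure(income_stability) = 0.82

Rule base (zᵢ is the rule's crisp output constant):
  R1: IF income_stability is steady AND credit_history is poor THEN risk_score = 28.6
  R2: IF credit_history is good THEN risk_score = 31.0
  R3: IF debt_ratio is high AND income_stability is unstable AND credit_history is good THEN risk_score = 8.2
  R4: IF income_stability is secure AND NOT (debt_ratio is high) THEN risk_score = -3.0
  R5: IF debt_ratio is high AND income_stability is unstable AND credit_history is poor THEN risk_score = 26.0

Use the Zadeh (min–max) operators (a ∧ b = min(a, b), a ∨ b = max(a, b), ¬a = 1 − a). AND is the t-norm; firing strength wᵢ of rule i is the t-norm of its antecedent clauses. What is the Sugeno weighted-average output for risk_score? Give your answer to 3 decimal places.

R1 (z=28.6): steady=0.43, poor=0.13; AND[min(a, b)] → w = 0.13
R2 (z=31.0): good=0.27 → w = 0.27
R3 (z=8.2): high=0.28, unstable=0.44, good=0.27; AND[min(a, b)] → w = 0.27
R4 (z=-3.0): secure=0.82, ¬high=1−0.28=0.72; AND[min(a, b)] → w = 0.72
R5 (z=26.0): high=0.28, unstable=0.44, poor=0.13; AND[min(a, b)] → w = 0.13
Weighted average = (0.13·28.6 + 0.27·31.0 + 0.27·8.2 + 0.72·-3.0 + 0.13·26.0) / (0.13 + 0.27 + 0.27 + 0.72 + 0.13)
  = 15.5220 / 1.5200 = 10.212

10.212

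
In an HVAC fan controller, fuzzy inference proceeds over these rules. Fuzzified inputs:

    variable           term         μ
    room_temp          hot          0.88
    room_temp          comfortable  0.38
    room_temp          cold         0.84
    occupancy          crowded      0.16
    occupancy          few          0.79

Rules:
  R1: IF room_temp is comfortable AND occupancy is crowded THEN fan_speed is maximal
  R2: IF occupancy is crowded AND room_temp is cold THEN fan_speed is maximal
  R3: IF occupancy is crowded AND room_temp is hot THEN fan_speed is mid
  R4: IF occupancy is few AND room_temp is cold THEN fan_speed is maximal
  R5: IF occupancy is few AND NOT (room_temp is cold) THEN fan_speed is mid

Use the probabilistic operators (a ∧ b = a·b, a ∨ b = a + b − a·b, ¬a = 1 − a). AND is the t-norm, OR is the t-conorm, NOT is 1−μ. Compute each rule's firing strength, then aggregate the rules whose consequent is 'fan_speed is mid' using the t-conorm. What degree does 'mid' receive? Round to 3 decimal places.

R1: comfortable=0.38, crowded=0.16; AND[a·b] → w = 0.0608
R2: crowded=0.16, cold=0.84; AND[a·b] → w = 0.1344
R3: crowded=0.16, hot=0.88; AND[a·b] → w = 0.1408
R4: few=0.79, cold=0.84; AND[a·b] → w = 0.6636
R5: few=0.79, ¬cold=1−0.84=0.16; AND[a·b] → w = 0.1264
Rules with consequent 'mid': {R3, R5} → strengths 0.1408, 0.1264
Aggregate via t-conorm [a + b − a·b]: 0.2494

0.249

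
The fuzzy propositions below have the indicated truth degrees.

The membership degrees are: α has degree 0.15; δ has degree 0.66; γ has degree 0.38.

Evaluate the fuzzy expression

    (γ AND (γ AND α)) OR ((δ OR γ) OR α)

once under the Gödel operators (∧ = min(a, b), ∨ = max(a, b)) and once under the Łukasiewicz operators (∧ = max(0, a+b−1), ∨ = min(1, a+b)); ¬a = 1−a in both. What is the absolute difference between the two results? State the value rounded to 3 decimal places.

0.340

Under Gödel:
  γ AND α = min(a, b) on (0.38, 0.15) = 0.15
  γ AND (γ AND α) = min(a, b) on (0.38, 0.15) = 0.15
  δ OR γ = max(a, b) on (0.66, 0.38) = 0.66
  (δ OR γ) OR α = max(a, b) on (0.66, 0.15) = 0.66
  (γ AND (γ AND α)) OR ((δ OR γ) OR α) = max(a, b) on (0.15, 0.66) = 0.66
  → value = 0.6600
Under Łukasiewicz:
  γ AND α = max(0, a+b−1) on (0.38, 0.15) = 0.00
  γ AND (γ AND α) = max(0, a+b−1) on (0.38, 0.00) = 0.00
  δ OR γ = min(1, a+b) on (0.66, 0.38) = 1.00
  (δ OR γ) OR α = min(1, a+b) on (1.00, 0.15) = 1.00
  (γ AND (γ AND α)) OR ((δ OR γ) OR α) = min(1, a+b) on (0.00, 1.00) = 1.00
  → value = 1.0000
|0.6600 − 1.0000| = 0.340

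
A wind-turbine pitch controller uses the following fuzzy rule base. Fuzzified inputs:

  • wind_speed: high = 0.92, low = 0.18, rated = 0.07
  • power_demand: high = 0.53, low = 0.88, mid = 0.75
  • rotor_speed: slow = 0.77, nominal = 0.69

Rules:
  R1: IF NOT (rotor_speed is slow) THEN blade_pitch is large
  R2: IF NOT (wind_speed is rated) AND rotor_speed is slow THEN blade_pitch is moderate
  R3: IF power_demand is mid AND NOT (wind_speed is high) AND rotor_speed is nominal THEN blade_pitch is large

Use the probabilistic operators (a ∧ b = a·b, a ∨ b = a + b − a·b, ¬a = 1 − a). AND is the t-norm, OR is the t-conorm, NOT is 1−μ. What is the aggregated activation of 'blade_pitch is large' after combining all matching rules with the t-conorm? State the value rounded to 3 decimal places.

R1: ¬slow=1−0.77=0.23 → w = 0.2300
R2: ¬rated=1−0.07=0.93, slow=0.77; AND[a·b] → w = 0.7161
R3: mid=0.75, ¬high=1−0.92=0.08, nominal=0.69; AND[a·b] → w = 0.0414
Rules with consequent 'large': {R1, R3} → strengths 0.2300, 0.0414
Aggregate via t-conorm [a + b − a·b]: 0.2619

0.262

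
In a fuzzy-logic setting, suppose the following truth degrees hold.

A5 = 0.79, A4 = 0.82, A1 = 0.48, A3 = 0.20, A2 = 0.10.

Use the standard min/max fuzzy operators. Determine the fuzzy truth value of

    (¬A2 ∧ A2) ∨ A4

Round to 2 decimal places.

¬A2 = 1 − 0.10 = 0.90
¬A2 ∧ A2 = min(a, b) on (0.90, 0.10) = 0.10
(¬A2 ∧ A2) ∨ A4 = max(a, b) on (0.10, 0.82) = 0.82

0.82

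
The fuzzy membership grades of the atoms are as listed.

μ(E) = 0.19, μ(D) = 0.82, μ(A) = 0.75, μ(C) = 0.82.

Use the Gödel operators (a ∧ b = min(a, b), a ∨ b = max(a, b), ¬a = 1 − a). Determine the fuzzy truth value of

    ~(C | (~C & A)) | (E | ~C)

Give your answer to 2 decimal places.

0.19

~C = 1 − 0.82 = 0.18
~C & A = min(a, b) on (0.18, 0.75) = 0.18
C | (~C & A) = max(a, b) on (0.82, 0.18) = 0.82
~(C | (~C & A)) = 1 − 0.82 = 0.18
~C = 1 − 0.82 = 0.18
E | ~C = max(a, b) on (0.19, 0.18) = 0.19
~(C | (~C & A)) | (E | ~C) = max(a, b) on (0.18, 0.19) = 0.19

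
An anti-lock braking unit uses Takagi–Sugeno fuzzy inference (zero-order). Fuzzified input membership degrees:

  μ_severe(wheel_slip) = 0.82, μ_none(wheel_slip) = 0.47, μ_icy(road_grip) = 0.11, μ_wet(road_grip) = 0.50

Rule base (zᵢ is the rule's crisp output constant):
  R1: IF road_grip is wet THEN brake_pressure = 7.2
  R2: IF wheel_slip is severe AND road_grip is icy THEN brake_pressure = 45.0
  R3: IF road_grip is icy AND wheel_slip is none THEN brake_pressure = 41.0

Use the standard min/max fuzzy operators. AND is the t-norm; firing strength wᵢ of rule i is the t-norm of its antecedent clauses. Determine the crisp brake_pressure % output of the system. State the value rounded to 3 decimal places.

18.139

R1 (z=7.2): wet=0.50 → w = 0.50
R2 (z=45.0): severe=0.82, icy=0.11; AND[min(a, b)] → w = 0.11
R3 (z=41.0): icy=0.11, none=0.47; AND[min(a, b)] → w = 0.11
Weighted average = (0.50·7.2 + 0.11·45.0 + 0.11·41.0) / (0.50 + 0.11 + 0.11)
  = 13.0600 / 0.7200 = 18.139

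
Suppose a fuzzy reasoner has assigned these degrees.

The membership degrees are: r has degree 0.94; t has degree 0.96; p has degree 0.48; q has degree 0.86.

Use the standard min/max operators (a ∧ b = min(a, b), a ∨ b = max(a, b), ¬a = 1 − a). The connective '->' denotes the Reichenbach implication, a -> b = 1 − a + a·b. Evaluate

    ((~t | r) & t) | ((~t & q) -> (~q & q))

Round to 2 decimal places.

0.97

~t = 1 − 0.96 = 0.04
~t | r = max(a, b) on (0.04, 0.94) = 0.94
(~t | r) & t = min(a, b) on (0.94, 0.96) = 0.94
~t = 1 − 0.96 = 0.04
~t & q = min(a, b) on (0.04, 0.86) = 0.04
~q = 1 − 0.86 = 0.14
~q & q = min(a, b) on (0.14, 0.86) = 0.14
(~t & q) -> (~q & q)  [Reichenbach: 1 − a + a·b] with a=0.04, b=0.14 → 0.97
((~t | r) & t) | ((~t & q) -> (~q & q)) = max(a, b) on (0.94, 0.97) = 0.97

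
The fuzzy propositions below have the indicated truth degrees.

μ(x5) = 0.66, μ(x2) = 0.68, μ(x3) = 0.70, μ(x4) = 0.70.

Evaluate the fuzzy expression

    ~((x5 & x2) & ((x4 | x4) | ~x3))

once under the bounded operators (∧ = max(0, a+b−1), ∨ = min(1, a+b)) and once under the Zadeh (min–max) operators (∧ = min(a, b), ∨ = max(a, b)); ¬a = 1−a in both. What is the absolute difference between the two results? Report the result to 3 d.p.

0.320

Under bounded:
  x5 & x2 = max(0, a+b−1) on (0.66, 0.68) = 0.34
  x4 | x4 = min(1, a+b) on (0.70, 0.70) = 1.00
  ~x3 = 1 − 0.70 = 0.30
  (x4 | x4) | ~x3 = min(1, a+b) on (1.00, 0.30) = 1.00
  (x5 & x2) & ((x4 | x4) | ~x3) = max(0, a+b−1) on (0.34, 1.00) = 0.34
  ~((x5 & x2) & ((x4 | x4) | ~x3)) = 1 − 0.34 = 0.66
  → value = 0.6600
Under Zadeh (min–max):
  x5 & x2 = min(a, b) on (0.66, 0.68) = 0.66
  x4 | x4 = max(a, b) on (0.70, 0.70) = 0.70
  ~x3 = 1 − 0.70 = 0.30
  (x4 | x4) | ~x3 = max(a, b) on (0.70, 0.30) = 0.70
  (x5 & x2) & ((x4 | x4) | ~x3) = min(a, b) on (0.66, 0.70) = 0.66
  ~((x5 & x2) & ((x4 | x4) | ~x3)) = 1 − 0.66 = 0.34
  → value = 0.3400
|0.6600 − 0.3400| = 0.320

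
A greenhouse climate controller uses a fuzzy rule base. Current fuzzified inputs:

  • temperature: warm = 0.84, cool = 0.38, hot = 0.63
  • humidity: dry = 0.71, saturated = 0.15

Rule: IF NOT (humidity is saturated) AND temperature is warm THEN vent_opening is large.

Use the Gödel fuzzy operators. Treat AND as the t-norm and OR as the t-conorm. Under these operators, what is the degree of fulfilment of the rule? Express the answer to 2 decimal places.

0.84

firing strength: ¬saturated=1−0.15=0.85, warm=0.84; AND[min(a, b)] → w = 0.84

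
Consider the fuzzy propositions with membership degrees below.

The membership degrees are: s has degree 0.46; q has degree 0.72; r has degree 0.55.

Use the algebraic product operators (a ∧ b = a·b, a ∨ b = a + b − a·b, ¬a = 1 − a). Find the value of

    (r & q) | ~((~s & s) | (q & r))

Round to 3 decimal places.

0.670

r & q = a·b on (0.5500, 0.7200) = 0.3960
~s = 1 − 0.4600 = 0.5400
~s & s = a·b on (0.5400, 0.4600) = 0.2484
q & r = a·b on (0.7200, 0.5500) = 0.3960
(~s & s) | (q & r) = a + b − a·b on (0.2484, 0.3960) = 0.5460
~((~s & s) | (q & r)) = 1 − 0.5460 = 0.4540
(r & q) | ~((~s & s) | (q & r)) = a + b − a·b on (0.3960, 0.4540) = 0.6702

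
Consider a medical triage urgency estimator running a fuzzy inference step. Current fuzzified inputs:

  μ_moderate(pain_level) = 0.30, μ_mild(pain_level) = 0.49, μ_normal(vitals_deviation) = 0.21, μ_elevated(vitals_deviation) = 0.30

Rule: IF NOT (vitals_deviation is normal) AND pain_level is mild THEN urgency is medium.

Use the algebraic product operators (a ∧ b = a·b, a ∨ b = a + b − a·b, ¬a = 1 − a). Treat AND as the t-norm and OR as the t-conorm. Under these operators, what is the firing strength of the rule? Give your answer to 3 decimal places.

firing strength: ¬normal=1−0.21=0.79, mild=0.49; AND[a·b] → w = 0.3871

0.387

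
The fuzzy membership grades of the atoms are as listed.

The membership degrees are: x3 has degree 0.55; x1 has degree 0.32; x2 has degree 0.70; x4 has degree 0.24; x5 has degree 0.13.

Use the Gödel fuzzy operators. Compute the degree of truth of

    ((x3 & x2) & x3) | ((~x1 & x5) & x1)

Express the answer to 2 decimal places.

x3 & x2 = min(a, b) on (0.55, 0.70) = 0.55
(x3 & x2) & x3 = min(a, b) on (0.55, 0.55) = 0.55
~x1 = 1 − 0.32 = 0.68
~x1 & x5 = min(a, b) on (0.68, 0.13) = 0.13
(~x1 & x5) & x1 = min(a, b) on (0.13, 0.32) = 0.13
((x3 & x2) & x3) | ((~x1 & x5) & x1) = max(a, b) on (0.55, 0.13) = 0.55

0.55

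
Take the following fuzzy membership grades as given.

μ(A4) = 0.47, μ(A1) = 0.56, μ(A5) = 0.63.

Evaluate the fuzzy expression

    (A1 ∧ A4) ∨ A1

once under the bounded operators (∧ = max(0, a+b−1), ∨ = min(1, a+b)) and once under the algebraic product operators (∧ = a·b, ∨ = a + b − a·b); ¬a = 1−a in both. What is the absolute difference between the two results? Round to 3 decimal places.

Under bounded:
  A1 ∧ A4 = max(0, a+b−1) on (0.56, 0.47) = 0.03
  (A1 ∧ A4) ∨ A1 = min(1, a+b) on (0.03, 0.56) = 0.59
  → value = 0.5900
Under algebraic product:
  A1 ∧ A4 = a·b on (0.5600, 0.4700) = 0.2632
  (A1 ∧ A4) ∨ A1 = a + b − a·b on (0.2632, 0.5600) = 0.6758
  → value = 0.6758
|0.5900 − 0.6758| = 0.086

0.086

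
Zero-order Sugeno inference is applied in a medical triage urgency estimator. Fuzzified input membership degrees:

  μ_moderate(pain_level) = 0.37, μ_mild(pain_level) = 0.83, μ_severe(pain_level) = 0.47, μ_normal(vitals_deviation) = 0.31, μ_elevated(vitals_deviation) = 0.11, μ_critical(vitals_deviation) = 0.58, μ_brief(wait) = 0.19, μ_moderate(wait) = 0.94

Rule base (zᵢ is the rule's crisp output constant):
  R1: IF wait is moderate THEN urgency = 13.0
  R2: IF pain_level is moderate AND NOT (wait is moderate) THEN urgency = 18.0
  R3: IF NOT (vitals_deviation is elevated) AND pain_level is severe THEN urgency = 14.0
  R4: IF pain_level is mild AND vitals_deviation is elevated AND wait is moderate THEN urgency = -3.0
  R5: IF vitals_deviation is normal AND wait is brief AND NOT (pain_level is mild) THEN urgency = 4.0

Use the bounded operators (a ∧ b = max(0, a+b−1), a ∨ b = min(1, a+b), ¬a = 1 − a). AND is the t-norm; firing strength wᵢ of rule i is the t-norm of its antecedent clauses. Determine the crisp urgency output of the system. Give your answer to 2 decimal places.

R1 (z=13.0): moderate=0.94 → w = 0.94
R2 (z=18.0): moderate=0.37, ¬moderate=1−0.94=0.06; AND[max(0, a+b−1)] → w = 0.00
R3 (z=14.0): ¬elevated=1−0.11=0.89, severe=0.47; AND[max(0, a+b−1)] → w = 0.36
R4 (z=-3.0): mild=0.83, elevated=0.11, moderate=0.94; AND[max(0, a+b−1)] → w = 0.00
R5 (z=4.0): normal=0.31, brief=0.19, ¬mild=1−0.83=0.17; AND[max(0, a+b−1)] → w = 0.00
Weighted average = (0.94·13.0 + 0.00·18.0 + 0.36·14.0 + 0.00·-3.0 + 0.00·4.0) / (0.94 + 0.00 + 0.36 + 0.00 + 0.00)
  = 17.2600 / 1.3000 = 13.28

13.28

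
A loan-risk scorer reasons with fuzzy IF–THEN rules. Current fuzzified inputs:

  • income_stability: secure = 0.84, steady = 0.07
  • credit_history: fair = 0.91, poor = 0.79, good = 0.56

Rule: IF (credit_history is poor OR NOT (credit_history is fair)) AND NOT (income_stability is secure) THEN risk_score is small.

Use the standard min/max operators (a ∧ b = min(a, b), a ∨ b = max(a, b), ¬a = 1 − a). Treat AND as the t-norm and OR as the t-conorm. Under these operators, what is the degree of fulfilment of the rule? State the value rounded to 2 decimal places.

firing strength: (poor=0.79 OR ¬fair=1−0.91=0.09) = 0.79; AND[min(a, b)] with ¬secure=1−0.84=0.16 → w = 0.16

0.16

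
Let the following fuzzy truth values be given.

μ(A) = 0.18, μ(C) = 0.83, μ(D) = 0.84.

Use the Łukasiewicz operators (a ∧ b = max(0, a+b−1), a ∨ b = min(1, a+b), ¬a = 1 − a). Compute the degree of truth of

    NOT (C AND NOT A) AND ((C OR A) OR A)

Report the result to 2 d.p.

0.35

NOT A = 1 − 0.18 = 0.82
C AND NOT A = max(0, a+b−1) on (0.83, 0.82) = 0.65
NOT (C AND NOT A) = 1 − 0.65 = 0.35
C OR A = min(1, a+b) on (0.83, 0.18) = 1.00
(C OR A) OR A = min(1, a+b) on (1.00, 0.18) = 1.00
NOT (C AND NOT A) AND ((C OR A) OR A) = max(0, a+b−1) on (0.35, 1.00) = 0.35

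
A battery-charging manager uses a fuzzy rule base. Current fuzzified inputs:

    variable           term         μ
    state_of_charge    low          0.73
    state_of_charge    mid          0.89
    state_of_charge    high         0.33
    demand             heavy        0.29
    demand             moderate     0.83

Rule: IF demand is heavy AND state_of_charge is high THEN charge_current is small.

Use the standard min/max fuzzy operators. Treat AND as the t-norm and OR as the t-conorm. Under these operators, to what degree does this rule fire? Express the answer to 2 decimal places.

0.29

firing strength: heavy=0.29, high=0.33; AND[min(a, b)] → w = 0.29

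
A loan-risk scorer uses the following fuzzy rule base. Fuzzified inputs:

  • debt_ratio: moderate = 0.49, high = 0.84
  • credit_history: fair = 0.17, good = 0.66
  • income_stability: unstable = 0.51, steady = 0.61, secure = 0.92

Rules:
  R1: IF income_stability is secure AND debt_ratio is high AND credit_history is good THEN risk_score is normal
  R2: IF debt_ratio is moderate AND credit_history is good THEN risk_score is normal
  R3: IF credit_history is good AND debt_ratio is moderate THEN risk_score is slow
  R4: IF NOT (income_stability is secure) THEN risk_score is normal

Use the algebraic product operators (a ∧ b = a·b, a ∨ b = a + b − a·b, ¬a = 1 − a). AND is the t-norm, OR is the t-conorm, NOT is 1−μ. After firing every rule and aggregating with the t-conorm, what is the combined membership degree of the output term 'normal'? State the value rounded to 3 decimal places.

R1: secure=0.92, high=0.84, good=0.66; AND[a·b] → w = 0.5100
R2: moderate=0.49, good=0.66; AND[a·b] → w = 0.3234
R3: good=0.66, moderate=0.49; AND[a·b] → w = 0.3234
R4: ¬secure=1−0.92=0.08 → w = 0.0800
Rules with consequent 'normal': {R1, R2, R4} → strengths 0.5100, 0.3234, 0.0800
Aggregate via t-conorm [a + b − a·b]: 0.6950

0.695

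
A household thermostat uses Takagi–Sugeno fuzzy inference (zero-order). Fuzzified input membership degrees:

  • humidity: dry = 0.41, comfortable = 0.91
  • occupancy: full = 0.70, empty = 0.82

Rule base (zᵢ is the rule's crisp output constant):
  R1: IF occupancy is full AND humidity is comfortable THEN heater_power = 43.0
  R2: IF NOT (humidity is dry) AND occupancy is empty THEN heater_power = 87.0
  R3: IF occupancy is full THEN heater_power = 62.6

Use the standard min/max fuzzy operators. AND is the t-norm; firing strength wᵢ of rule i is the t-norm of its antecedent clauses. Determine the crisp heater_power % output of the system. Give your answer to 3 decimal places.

62.940

R1 (z=43.0): full=0.70, comfortable=0.91; AND[min(a, b)] → w = 0.70
R2 (z=87.0): ¬dry=1−0.41=0.59, empty=0.82; AND[min(a, b)] → w = 0.59
R3 (z=62.6): full=0.70 → w = 0.70
Weighted average = (0.70·43.0 + 0.59·87.0 + 0.70·62.6) / (0.70 + 0.59 + 0.70)
  = 125.2500 / 1.9900 = 62.940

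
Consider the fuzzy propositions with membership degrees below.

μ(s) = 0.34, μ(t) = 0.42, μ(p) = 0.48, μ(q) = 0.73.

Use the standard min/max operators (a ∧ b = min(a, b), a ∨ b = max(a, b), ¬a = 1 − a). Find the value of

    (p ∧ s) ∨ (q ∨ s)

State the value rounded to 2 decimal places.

p ∧ s = min(a, b) on (0.48, 0.34) = 0.34
q ∨ s = max(a, b) on (0.73, 0.34) = 0.73
(p ∧ s) ∨ (q ∨ s) = max(a, b) on (0.34, 0.73) = 0.73

0.73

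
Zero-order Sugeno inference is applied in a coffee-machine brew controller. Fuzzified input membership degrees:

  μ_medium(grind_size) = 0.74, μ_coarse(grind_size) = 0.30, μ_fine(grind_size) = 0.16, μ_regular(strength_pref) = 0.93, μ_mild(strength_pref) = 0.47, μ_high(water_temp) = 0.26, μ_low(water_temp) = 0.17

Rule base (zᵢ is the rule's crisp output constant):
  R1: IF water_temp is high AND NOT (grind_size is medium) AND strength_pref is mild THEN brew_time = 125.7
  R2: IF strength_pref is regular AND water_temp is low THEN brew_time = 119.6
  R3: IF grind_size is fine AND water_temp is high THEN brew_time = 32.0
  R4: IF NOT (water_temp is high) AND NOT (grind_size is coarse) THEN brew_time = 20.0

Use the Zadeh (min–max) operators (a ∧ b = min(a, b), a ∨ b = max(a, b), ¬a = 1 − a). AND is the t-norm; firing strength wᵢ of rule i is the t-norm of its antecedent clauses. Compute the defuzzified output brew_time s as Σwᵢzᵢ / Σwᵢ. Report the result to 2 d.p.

R1 (z=125.7): high=0.26, ¬medium=1−0.74=0.26, mild=0.47; AND[min(a, b)] → w = 0.26
R2 (z=119.6): regular=0.93, low=0.17; AND[min(a, b)] → w = 0.17
R3 (z=32.0): fine=0.16, high=0.26; AND[min(a, b)] → w = 0.16
R4 (z=20.0): ¬high=1−0.26=0.74, ¬coarse=1−0.30=0.70; AND[min(a, b)] → w = 0.70
Weighted average = (0.26·125.7 + 0.17·119.6 + 0.16·32.0 + 0.70·20.0) / (0.26 + 0.17 + 0.16 + 0.70)
  = 72.1340 / 1.2900 = 55.92

55.92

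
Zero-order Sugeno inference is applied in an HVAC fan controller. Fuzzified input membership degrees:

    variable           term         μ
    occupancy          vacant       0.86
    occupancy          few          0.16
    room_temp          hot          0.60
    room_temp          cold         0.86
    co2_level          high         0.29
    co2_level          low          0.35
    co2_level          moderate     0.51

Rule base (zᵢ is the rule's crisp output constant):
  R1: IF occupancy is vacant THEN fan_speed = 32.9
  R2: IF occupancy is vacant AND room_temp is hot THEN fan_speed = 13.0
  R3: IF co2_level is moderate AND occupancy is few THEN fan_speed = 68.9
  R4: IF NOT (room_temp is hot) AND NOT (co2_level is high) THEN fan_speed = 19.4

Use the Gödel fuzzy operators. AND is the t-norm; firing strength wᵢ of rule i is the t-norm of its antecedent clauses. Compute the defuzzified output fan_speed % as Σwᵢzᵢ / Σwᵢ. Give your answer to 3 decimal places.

R1 (z=32.9): vacant=0.86 → w = 0.86
R2 (z=13.0): vacant=0.86, hot=0.60; AND[min(a, b)] → w = 0.60
R3 (z=68.9): moderate=0.51, few=0.16; AND[min(a, b)] → w = 0.16
R4 (z=19.4): ¬hot=1−0.60=0.40, ¬high=1−0.29=0.71; AND[min(a, b)] → w = 0.40
Weighted average = (0.86·32.9 + 0.60·13.0 + 0.16·68.9 + 0.40·19.4) / (0.86 + 0.60 + 0.16 + 0.40)
  = 54.8780 / 2.0200 = 27.167

27.167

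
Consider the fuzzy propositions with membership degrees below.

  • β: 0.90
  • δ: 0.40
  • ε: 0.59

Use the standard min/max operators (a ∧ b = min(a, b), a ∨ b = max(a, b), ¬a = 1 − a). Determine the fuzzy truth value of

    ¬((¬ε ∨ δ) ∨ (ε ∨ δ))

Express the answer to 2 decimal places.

¬ε = 1 − 0.59 = 0.41
¬ε ∨ δ = max(a, b) on (0.41, 0.40) = 0.41
ε ∨ δ = max(a, b) on (0.59, 0.40) = 0.59
(¬ε ∨ δ) ∨ (ε ∨ δ) = max(a, b) on (0.41, 0.59) = 0.59
¬((¬ε ∨ δ) ∨ (ε ∨ δ)) = 1 − 0.59 = 0.41

0.41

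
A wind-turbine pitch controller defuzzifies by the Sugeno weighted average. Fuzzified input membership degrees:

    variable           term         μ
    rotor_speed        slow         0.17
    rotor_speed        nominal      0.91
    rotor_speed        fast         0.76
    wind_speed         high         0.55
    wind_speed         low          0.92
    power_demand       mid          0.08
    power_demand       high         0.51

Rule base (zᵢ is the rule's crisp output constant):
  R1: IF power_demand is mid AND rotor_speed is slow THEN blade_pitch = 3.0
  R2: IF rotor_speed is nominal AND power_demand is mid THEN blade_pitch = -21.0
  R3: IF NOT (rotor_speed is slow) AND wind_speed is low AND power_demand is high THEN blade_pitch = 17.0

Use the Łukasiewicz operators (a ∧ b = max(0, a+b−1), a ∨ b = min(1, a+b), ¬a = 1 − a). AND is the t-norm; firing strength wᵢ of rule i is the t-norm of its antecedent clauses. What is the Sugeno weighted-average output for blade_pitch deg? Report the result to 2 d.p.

R1 (z=3.0): mid=0.08, slow=0.17; AND[max(0, a+b−1)] → w = 0.00
R2 (z=-21.0): nominal=0.91, mid=0.08; AND[max(0, a+b−1)] → w = 0.00
R3 (z=17.0): ¬slow=1−0.17=0.83, low=0.92, high=0.51; AND[max(0, a+b−1)] → w = 0.26
Weighted average = (0.00·3.0 + 0.00·-21.0 + 0.26·17.0) / (0.00 + 0.00 + 0.26)
  = 4.4200 / 0.2600 = 17.00

17.00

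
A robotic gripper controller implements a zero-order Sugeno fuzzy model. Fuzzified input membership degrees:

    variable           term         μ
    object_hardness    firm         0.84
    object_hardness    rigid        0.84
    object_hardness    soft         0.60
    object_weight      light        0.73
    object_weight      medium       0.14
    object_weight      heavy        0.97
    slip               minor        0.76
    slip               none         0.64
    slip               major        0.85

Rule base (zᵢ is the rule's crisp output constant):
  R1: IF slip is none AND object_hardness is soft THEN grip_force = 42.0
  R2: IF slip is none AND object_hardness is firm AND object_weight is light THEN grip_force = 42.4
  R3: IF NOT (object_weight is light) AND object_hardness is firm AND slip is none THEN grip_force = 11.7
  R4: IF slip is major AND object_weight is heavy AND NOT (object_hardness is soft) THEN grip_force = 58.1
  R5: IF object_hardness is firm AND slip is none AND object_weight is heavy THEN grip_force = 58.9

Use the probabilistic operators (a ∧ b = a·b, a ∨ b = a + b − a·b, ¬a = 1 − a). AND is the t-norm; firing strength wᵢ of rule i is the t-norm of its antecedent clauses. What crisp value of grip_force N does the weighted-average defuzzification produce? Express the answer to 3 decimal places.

47.574

R1 (z=42.0): none=0.64, soft=0.60; AND[a·b] → w = 0.3840
R2 (z=42.4): none=0.64, firm=0.84, light=0.73; AND[a·b] → w = 0.3924
R3 (z=11.7): ¬light=1−0.73=0.27, firm=0.84, none=0.64; AND[a·b] → w = 0.1452
R4 (z=58.1): major=0.85, heavy=0.97, ¬soft=1−0.60=0.40; AND[a·b] → w = 0.3298
R5 (z=58.9): firm=0.84, none=0.64, heavy=0.97; AND[a·b] → w = 0.5215
Weighted average = (0.3840·42.0 + 0.3924·42.4 + 0.1452·11.7 + 0.3298·58.1 + 0.5215·58.9) / (0.3840 + 0.3924 + 0.1452 + 0.3298 + 0.5215)
  = 84.3422 / 1.7729 = 47.574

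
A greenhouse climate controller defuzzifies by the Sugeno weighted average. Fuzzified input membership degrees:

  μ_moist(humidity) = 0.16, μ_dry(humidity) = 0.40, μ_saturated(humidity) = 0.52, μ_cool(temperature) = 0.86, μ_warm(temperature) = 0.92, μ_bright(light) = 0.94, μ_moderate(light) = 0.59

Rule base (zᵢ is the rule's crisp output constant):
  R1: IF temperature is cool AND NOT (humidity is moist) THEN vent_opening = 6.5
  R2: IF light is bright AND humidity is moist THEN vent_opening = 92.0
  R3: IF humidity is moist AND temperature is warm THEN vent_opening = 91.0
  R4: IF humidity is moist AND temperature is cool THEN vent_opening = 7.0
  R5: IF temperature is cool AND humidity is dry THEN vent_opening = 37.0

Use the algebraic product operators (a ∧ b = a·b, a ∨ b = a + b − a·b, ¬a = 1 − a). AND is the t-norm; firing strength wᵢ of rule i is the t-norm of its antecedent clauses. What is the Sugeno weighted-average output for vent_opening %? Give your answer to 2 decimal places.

30.38

R1 (z=6.5): cool=0.86, ¬moist=1−0.16=0.84; AND[a·b] → w = 0.7224
R2 (z=92.0): bright=0.94, moist=0.16; AND[a·b] → w = 0.1504
R3 (z=91.0): moist=0.16, warm=0.92; AND[a·b] → w = 0.1472
R4 (z=7.0): moist=0.16, cool=0.86; AND[a·b] → w = 0.1376
R5 (z=37.0): cool=0.86, dry=0.40; AND[a·b] → w = 0.3440
Weighted average = (0.7224·6.5 + 0.1504·92.0 + 0.1472·91.0 + 0.1376·7.0 + 0.3440·37.0) / (0.7224 + 0.1504 + 0.1472 + 0.1376 + 0.3440)
  = 45.6188 / 1.5016 = 30.38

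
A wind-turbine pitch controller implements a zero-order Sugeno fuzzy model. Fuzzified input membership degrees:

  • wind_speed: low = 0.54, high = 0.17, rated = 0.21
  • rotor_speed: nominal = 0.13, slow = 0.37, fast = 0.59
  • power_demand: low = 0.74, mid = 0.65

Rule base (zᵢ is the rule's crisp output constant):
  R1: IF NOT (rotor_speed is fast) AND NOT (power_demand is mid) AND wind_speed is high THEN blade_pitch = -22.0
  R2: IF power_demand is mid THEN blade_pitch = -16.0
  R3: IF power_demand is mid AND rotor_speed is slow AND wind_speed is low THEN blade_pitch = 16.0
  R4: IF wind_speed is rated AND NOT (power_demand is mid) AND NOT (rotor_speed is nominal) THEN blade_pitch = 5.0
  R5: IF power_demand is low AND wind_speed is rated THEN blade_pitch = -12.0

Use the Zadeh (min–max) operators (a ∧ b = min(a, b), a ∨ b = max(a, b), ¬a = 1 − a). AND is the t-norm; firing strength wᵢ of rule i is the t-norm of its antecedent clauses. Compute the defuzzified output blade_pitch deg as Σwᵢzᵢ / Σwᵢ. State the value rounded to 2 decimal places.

-6.02

R1 (z=-22.0): ¬fast=1−0.59=0.41, ¬mid=1−0.65=0.35, high=0.17; AND[min(a, b)] → w = 0.17
R2 (z=-16.0): mid=0.65 → w = 0.65
R3 (z=16.0): mid=0.65, slow=0.37, low=0.54; AND[min(a, b)] → w = 0.37
R4 (z=5.0): rated=0.21, ¬mid=1−0.65=0.35, ¬nominal=1−0.13=0.87; AND[min(a, b)] → w = 0.21
R5 (z=-12.0): low=0.74, rated=0.21; AND[min(a, b)] → w = 0.21
Weighted average = (0.17·-22.0 + 0.65·-16.0 + 0.37·16.0 + 0.21·5.0 + 0.21·-12.0) / (0.17 + 0.65 + 0.37 + 0.21 + 0.21)
  = -9.6900 / 1.6100 = -6.02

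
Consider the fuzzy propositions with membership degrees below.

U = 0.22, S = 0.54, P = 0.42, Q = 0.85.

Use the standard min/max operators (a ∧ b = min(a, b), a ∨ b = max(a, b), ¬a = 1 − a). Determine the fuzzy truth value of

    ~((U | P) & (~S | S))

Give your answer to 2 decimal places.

0.58

U | P = max(a, b) on (0.22, 0.42) = 0.42
~S = 1 − 0.54 = 0.46
~S | S = max(a, b) on (0.46, 0.54) = 0.54
(U | P) & (~S | S) = min(a, b) on (0.42, 0.54) = 0.42
~((U | P) & (~S | S)) = 1 − 0.42 = 0.58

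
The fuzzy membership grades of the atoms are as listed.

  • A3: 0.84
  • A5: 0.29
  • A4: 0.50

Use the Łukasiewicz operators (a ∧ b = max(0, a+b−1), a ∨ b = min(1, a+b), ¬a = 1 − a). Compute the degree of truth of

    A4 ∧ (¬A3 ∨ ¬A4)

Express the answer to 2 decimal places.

¬A3 = 1 − 0.84 = 0.16
¬A4 = 1 − 0.50 = 0.50
¬A3 ∨ ¬A4 = min(1, a+b) on (0.16, 0.50) = 0.66
A4 ∧ (¬A3 ∨ ¬A4) = max(0, a+b−1) on (0.50, 0.66) = 0.16

0.16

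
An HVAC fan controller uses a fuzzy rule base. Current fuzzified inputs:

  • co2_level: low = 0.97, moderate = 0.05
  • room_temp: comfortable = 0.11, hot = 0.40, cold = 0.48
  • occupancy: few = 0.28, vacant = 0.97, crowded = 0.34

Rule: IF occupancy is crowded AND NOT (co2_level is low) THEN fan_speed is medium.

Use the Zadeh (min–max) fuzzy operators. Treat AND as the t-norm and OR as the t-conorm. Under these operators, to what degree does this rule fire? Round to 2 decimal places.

firing strength: crowded=0.34, ¬low=1−0.97=0.03; AND[min(a, b)] → w = 0.03

0.03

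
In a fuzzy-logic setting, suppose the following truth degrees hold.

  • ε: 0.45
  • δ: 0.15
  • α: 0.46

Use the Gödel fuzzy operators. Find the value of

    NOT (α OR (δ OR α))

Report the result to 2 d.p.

δ OR α = max(a, b) on (0.15, 0.46) = 0.46
α OR (δ OR α) = max(a, b) on (0.46, 0.46) = 0.46
NOT (α OR (δ OR α)) = 1 − 0.46 = 0.54

0.54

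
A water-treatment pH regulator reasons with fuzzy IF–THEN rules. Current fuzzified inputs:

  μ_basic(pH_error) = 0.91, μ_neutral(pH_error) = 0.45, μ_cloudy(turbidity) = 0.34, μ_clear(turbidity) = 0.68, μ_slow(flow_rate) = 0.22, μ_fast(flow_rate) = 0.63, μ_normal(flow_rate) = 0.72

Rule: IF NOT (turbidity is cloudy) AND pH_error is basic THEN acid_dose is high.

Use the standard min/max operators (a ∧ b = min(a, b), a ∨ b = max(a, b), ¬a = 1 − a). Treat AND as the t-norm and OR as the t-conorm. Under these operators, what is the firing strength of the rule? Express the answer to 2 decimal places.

firing strength: ¬cloudy=1−0.34=0.66, basic=0.91; AND[min(a, b)] → w = 0.66

0.66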